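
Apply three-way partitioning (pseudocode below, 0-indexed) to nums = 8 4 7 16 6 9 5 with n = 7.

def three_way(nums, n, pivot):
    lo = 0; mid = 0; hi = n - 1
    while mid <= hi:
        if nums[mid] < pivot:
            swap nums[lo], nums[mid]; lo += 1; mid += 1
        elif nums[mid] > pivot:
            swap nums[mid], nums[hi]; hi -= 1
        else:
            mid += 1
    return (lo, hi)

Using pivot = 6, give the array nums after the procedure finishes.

lo=0 mid=0 hi=6
8>6: swap(0,6), hi=5 ⇒ 5 4 7 16 6 9 8
5<6: swap(0,0), lo=1 mid=1 ⇒ 5 4 7 16 6 9 8
4<6: swap(1,1), lo=2 mid=2 ⇒ 5 4 7 16 6 9 8
7>6: swap(2,5), hi=4 ⇒ 5 4 9 16 6 7 8
9>6: swap(2,4), hi=3 ⇒ 5 4 6 16 9 7 8
6=6: mid=3
16>6: swap(3,3), hi=2 ⇒ 5 4 6 16 9 7 8
done. lo=2 hi=2; nums=5 4 6 16 9 7 8

5 4 6 16 9 7 8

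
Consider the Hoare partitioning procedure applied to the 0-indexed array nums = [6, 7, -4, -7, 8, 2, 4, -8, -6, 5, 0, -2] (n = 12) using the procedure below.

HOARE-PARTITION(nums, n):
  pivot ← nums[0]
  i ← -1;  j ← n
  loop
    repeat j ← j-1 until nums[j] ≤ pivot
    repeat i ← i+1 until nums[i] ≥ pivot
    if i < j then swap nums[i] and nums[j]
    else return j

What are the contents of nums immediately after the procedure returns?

[-2, 0, -4, -7, 5, 2, 4, -8, -6, 8, 7, 6]

pivot = nums[0] = 6; i = -1, j = 12
j→11 (nums[11]=-2≤6), i→0 (nums[0]=6≥6); i<j, swap → [-2, 7, -4, -7, 8, 2, 4, -8, -6, 5, 0, 6]
j→10 (nums[10]=0≤6), i→1 (nums[1]=7≥6); i<j, swap → [-2, 0, -4, -7, 8, 2, 4, -8, -6, 5, 7, 6]
j→9 (nums[9]=5≤6), i→4 (nums[4]=8≥6); i<j, swap → [-2, 0, -4, -7, 5, 2, 4, -8, -6, 8, 7, 6]
j→8, i→9; i≥j, return j=8. nums = [-2, 0, -4, -7, 5, 2, 4, -8, -6, 8, 7, 6]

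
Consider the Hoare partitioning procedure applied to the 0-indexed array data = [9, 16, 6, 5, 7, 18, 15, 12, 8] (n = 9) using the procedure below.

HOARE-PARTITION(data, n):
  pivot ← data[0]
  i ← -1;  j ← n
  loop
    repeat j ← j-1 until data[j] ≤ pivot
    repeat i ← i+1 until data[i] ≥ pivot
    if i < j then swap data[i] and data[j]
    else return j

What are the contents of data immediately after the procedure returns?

pivot=9
j stops at 8 (8), i stops at 0 (9); swap ⇒ [8, 16, 6, 5, 7, 18, 15, 12, 9]
j stops at 4 (7), i stops at 1 (16); swap ⇒ [8, 7, 6, 5, 16, 18, 15, 12, 9]
j stops at 3, i stops at 4; i≥j ⇒ return 3. data=[8, 7, 6, 5, 16, 18, 15, 12, 9]

[8, 7, 6, 5, 16, 18, 15, 12, 9]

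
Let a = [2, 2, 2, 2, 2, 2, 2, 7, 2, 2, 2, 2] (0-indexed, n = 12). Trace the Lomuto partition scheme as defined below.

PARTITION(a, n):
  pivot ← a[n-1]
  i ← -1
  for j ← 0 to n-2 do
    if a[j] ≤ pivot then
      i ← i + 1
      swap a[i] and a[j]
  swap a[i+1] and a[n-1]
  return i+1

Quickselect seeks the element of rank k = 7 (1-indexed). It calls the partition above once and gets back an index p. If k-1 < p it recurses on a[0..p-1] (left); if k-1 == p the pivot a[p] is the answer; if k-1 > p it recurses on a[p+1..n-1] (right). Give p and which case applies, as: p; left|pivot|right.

10; left

pivot = a[11] = 2; i = -1
j=0: a[0]=2 ≤ 2 → i=0, swap a[0],a[0] (no change) → [2, 2, 2, 2, 2, 2, 2, 7, 2, 2, 2, 2]
j=1: a[1]=2 ≤ 2 → i=1, swap a[1],a[1] (no change) → [2, 2, 2, 2, 2, 2, 2, 7, 2, 2, 2, 2]
j=2: a[2]=2 ≤ 2 → i=2, swap a[2],a[2] (no change) → [2, 2, 2, 2, 2, 2, 2, 7, 2, 2, 2, 2]
j=3: a[3]=2 ≤ 2 → i=3, swap a[3],a[3] (no change) → [2, 2, 2, 2, 2, 2, 2, 7, 2, 2, 2, 2]
j=4: a[4]=2 ≤ 2 → i=4, swap a[4],a[4] (no change) → [2, 2, 2, 2, 2, 2, 2, 7, 2, 2, 2, 2]
j=5: a[5]=2 ≤ 2 → i=5, swap a[5],a[5] (no change) → [2, 2, 2, 2, 2, 2, 2, 7, 2, 2, 2, 2]
j=6: a[6]=2 ≤ 2 → i=6, swap a[6],a[6] (no change) → [2, 2, 2, 2, 2, 2, 2, 7, 2, 2, 2, 2]
j=7: a[7]=7 > 2 → no swap
j=8: a[8]=2 ≤ 2 → i=7, swap a[7],a[8] → [2, 2, 2, 2, 2, 2, 2, 2, 7, 2, 2, 2]
j=9: a[9]=2 ≤ 2 → i=8, swap a[8],a[9] → [2, 2, 2, 2, 2, 2, 2, 2, 2, 7, 2, 2]
j=10: a[10]=2 ≤ 2 → i=9, swap a[9],a[10] → [2, 2, 2, 2, 2, 2, 2, 2, 2, 2, 7, 2]
final swap a[10],a[11] → [2, 2, 2, 2, 2, 2, 2, 2, 2, 2, 2, 7]; return 10
p = 10; k-1 = 6 < 10 ⇒ left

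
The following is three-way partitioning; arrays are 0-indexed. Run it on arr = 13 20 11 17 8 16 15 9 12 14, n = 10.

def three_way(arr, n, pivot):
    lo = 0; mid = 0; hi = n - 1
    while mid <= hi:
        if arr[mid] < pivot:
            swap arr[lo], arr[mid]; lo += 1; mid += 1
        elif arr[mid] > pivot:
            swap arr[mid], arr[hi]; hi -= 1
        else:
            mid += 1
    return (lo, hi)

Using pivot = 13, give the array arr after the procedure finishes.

pivot = 13; lo=0, mid=0, hi=9
arr[mid]=13=13: mid=1
arr[mid]=20>13: swap arr[1],arr[9]; hi=8 → 13 14 11 17 8 16 15 9 12 20
arr[mid]=14>13: swap arr[1],arr[8]; hi=7 → 13 12 11 17 8 16 15 9 14 20
arr[mid]=12<13: swap arr[0],arr[1]; lo=1,mid=2 → 12 13 11 17 8 16 15 9 14 20
arr[mid]=11<13: swap arr[1],arr[2]; lo=2,mid=3 → 12 11 13 17 8 16 15 9 14 20
arr[mid]=17>13: swap arr[3],arr[7]; hi=6 → 12 11 13 9 8 16 15 17 14 20
arr[mid]=9<13: swap arr[2],arr[3]; lo=3,mid=4 → 12 11 9 13 8 16 15 17 14 20
arr[mid]=8<13: swap arr[3],arr[4]; lo=4,mid=5 → 12 11 9 8 13 16 15 17 14 20
arr[mid]=16>13: swap arr[5],arr[6]; hi=5 → 12 11 9 8 13 15 16 17 14 20
arr[mid]=15>13: swap arr[5],arr[5]; hi=4 → 12 11 9 8 13 15 16 17 14 20
end: lo=4, hi=4; arr = 12 11 9 8 13 15 16 17 14 20

12 11 9 8 13 15 16 17 14 20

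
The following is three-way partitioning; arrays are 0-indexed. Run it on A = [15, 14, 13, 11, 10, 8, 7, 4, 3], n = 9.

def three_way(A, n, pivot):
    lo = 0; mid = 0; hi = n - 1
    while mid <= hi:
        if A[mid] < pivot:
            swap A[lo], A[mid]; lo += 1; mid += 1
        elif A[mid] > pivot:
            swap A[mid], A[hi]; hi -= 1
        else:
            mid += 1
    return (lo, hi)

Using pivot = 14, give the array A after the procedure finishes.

[3, 13, 11, 10, 8, 7, 4, 14, 15]

pivot = 14; lo=0, mid=0, hi=8
A[mid]=15>14: swap A[0],A[8]; hi=7 → [3, 14, 13, 11, 10, 8, 7, 4, 15]
A[mid]=3<14: swap A[0],A[0]; lo=1,mid=1 → [3, 14, 13, 11, 10, 8, 7, 4, 15]
A[mid]=14=14: mid=2
A[mid]=13<14: swap A[1],A[2]; lo=2,mid=3 → [3, 13, 14, 11, 10, 8, 7, 4, 15]
A[mid]=11<14: swap A[2],A[3]; lo=3,mid=4 → [3, 13, 11, 14, 10, 8, 7, 4, 15]
A[mid]=10<14: swap A[3],A[4]; lo=4,mid=5 → [3, 13, 11, 10, 14, 8, 7, 4, 15]
A[mid]=8<14: swap A[4],A[5]; lo=5,mid=6 → [3, 13, 11, 10, 8, 14, 7, 4, 15]
A[mid]=7<14: swap A[5],A[6]; lo=6,mid=7 → [3, 13, 11, 10, 8, 7, 14, 4, 15]
A[mid]=4<14: swap A[6],A[7]; lo=7,mid=8 → [3, 13, 11, 10, 8, 7, 4, 14, 15]
end: lo=7, hi=7; A = [3, 13, 11, 10, 8, 7, 4, 14, 15]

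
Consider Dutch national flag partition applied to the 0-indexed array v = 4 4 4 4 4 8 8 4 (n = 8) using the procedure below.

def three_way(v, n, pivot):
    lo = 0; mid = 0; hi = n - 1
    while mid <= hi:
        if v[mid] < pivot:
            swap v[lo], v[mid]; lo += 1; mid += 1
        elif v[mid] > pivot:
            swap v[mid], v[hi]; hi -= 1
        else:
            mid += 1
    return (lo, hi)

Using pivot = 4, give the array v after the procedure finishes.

4 4 4 4 4 4 8 8

lo=0 mid=0 hi=7
4=4: mid=1
4=4: mid=2
4=4: mid=3
4=4: mid=4
4=4: mid=5
8>4: swap(5,7), hi=6 ⇒ 4 4 4 4 4 4 8 8
4=4: mid=6
8>4: swap(6,6), hi=5 ⇒ 4 4 4 4 4 4 8 8
done. lo=0 hi=5; v=4 4 4 4 4 4 8 8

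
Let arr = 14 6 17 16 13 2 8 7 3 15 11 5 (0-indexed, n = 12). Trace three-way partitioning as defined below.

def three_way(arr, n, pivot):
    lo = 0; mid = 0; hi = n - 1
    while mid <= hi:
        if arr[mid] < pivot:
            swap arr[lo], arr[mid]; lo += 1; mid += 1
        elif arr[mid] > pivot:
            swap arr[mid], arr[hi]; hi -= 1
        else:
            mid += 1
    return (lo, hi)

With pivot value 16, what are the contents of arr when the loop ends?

pivot = 16; lo=0, mid=0, hi=11
arr[mid]=14<16: swap arr[0],arr[0]; lo=1,mid=1 → 14 6 17 16 13 2 8 7 3 15 11 5
arr[mid]=6<16: swap arr[1],arr[1]; lo=2,mid=2 → 14 6 17 16 13 2 8 7 3 15 11 5
arr[mid]=17>16: swap arr[2],arr[11]; hi=10 → 14 6 5 16 13 2 8 7 3 15 11 17
arr[mid]=5<16: swap arr[2],arr[2]; lo=3,mid=3 → 14 6 5 16 13 2 8 7 3 15 11 17
arr[mid]=16=16: mid=4
arr[mid]=13<16: swap arr[3],arr[4]; lo=4,mid=5 → 14 6 5 13 16 2 8 7 3 15 11 17
arr[mid]=2<16: swap arr[4],arr[5]; lo=5,mid=6 → 14 6 5 13 2 16 8 7 3 15 11 17
arr[mid]=8<16: swap arr[5],arr[6]; lo=6,mid=7 → 14 6 5 13 2 8 16 7 3 15 11 17
arr[mid]=7<16: swap arr[6],arr[7]; lo=7,mid=8 → 14 6 5 13 2 8 7 16 3 15 11 17
arr[mid]=3<16: swap arr[7],arr[8]; lo=8,mid=9 → 14 6 5 13 2 8 7 3 16 15 11 17
arr[mid]=15<16: swap arr[8],arr[9]; lo=9,mid=10 → 14 6 5 13 2 8 7 3 15 16 11 17
arr[mid]=11<16: swap arr[9],arr[10]; lo=10,mid=11 → 14 6 5 13 2 8 7 3 15 11 16 17
end: lo=10, hi=10; arr = 14 6 5 13 2 8 7 3 15 11 16 17

14 6 5 13 2 8 7 3 15 11 16 17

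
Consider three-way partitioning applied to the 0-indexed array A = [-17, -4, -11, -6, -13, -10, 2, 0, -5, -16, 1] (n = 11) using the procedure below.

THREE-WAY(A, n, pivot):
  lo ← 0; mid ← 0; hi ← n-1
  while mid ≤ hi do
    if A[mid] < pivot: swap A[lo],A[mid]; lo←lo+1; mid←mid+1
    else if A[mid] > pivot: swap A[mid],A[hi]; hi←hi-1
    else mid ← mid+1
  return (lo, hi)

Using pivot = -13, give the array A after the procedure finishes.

[-17, -16, -13, -6, -10, 2, 0, -5, -11, 1, -4]

pivot = -13; lo=0, mid=0, hi=10
A[mid]=-17<-13: swap A[0],A[0]; lo=1,mid=1 → [-17, -4, -11, -6, -13, -10, 2, 0, -5, -16, 1]
A[mid]=-4>-13: swap A[1],A[10]; hi=9 → [-17, 1, -11, -6, -13, -10, 2, 0, -5, -16, -4]
A[mid]=1>-13: swap A[1],A[9]; hi=8 → [-17, -16, -11, -6, -13, -10, 2, 0, -5, 1, -4]
A[mid]=-16<-13: swap A[1],A[1]; lo=2,mid=2 → [-17, -16, -11, -6, -13, -10, 2, 0, -5, 1, -4]
A[mid]=-11>-13: swap A[2],A[8]; hi=7 → [-17, -16, -5, -6, -13, -10, 2, 0, -11, 1, -4]
A[mid]=-5>-13: swap A[2],A[7]; hi=6 → [-17, -16, 0, -6, -13, -10, 2, -5, -11, 1, -4]
A[mid]=0>-13: swap A[2],A[6]; hi=5 → [-17, -16, 2, -6, -13, -10, 0, -5, -11, 1, -4]
A[mid]=2>-13: swap A[2],A[5]; hi=4 → [-17, -16, -10, -6, -13, 2, 0, -5, -11, 1, -4]
A[mid]=-10>-13: swap A[2],A[4]; hi=3 → [-17, -16, -13, -6, -10, 2, 0, -5, -11, 1, -4]
A[mid]=-13=-13: mid=3
A[mid]=-6>-13: swap A[3],A[3]; hi=2 → [-17, -16, -13, -6, -10, 2, 0, -5, -11, 1, -4]
end: lo=2, hi=2; A = [-17, -16, -13, -6, -10, 2, 0, -5, -11, 1, -4]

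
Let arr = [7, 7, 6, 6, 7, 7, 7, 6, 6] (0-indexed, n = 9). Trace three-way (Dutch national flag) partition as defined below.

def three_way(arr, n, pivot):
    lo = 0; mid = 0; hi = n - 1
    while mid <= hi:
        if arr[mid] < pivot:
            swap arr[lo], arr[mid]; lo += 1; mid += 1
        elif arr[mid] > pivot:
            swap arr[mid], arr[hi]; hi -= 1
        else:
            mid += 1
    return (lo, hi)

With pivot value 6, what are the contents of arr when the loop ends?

pivot = 6; lo=0, mid=0, hi=8
arr[mid]=7>6: swap arr[0],arr[8]; hi=7 → [6, 7, 6, 6, 7, 7, 7, 6, 7]
arr[mid]=6=6: mid=1
arr[mid]=7>6: swap arr[1],arr[7]; hi=6 → [6, 6, 6, 6, 7, 7, 7, 7, 7]
arr[mid]=6=6: mid=2
arr[mid]=6=6: mid=3
arr[mid]=6=6: mid=4
arr[mid]=7>6: swap arr[4],arr[6]; hi=5 → [6, 6, 6, 6, 7, 7, 7, 7, 7]
arr[mid]=7>6: swap arr[4],arr[5]; hi=4 → [6, 6, 6, 6, 7, 7, 7, 7, 7]
arr[mid]=7>6: swap arr[4],arr[4]; hi=3 → [6, 6, 6, 6, 7, 7, 7, 7, 7]
end: lo=0, hi=3; arr = [6, 6, 6, 6, 7, 7, 7, 7, 7]

[6, 6, 6, 6, 7, 7, 7, 7, 7]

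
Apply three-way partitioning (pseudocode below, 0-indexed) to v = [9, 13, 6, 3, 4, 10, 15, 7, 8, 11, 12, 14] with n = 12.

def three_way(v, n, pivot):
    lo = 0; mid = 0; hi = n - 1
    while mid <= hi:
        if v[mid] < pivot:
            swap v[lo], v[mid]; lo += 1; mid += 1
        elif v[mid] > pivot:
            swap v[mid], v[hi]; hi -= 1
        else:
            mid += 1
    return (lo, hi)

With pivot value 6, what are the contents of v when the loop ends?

[4, 3, 6, 13, 10, 15, 7, 8, 11, 12, 14, 9]

pivot = 6; lo=0, mid=0, hi=11
v[mid]=9>6: swap v[0],v[11]; hi=10 → [14, 13, 6, 3, 4, 10, 15, 7, 8, 11, 12, 9]
v[mid]=14>6: swap v[0],v[10]; hi=9 → [12, 13, 6, 3, 4, 10, 15, 7, 8, 11, 14, 9]
v[mid]=12>6: swap v[0],v[9]; hi=8 → [11, 13, 6, 3, 4, 10, 15, 7, 8, 12, 14, 9]
v[mid]=11>6: swap v[0],v[8]; hi=7 → [8, 13, 6, 3, 4, 10, 15, 7, 11, 12, 14, 9]
v[mid]=8>6: swap v[0],v[7]; hi=6 → [7, 13, 6, 3, 4, 10, 15, 8, 11, 12, 14, 9]
v[mid]=7>6: swap v[0],v[6]; hi=5 → [15, 13, 6, 3, 4, 10, 7, 8, 11, 12, 14, 9]
v[mid]=15>6: swap v[0],v[5]; hi=4 → [10, 13, 6, 3, 4, 15, 7, 8, 11, 12, 14, 9]
v[mid]=10>6: swap v[0],v[4]; hi=3 → [4, 13, 6, 3, 10, 15, 7, 8, 11, 12, 14, 9]
v[mid]=4<6: swap v[0],v[0]; lo=1,mid=1 → [4, 13, 6, 3, 10, 15, 7, 8, 11, 12, 14, 9]
v[mid]=13>6: swap v[1],v[3]; hi=2 → [4, 3, 6, 13, 10, 15, 7, 8, 11, 12, 14, 9]
v[mid]=3<6: swap v[1],v[1]; lo=2,mid=2 → [4, 3, 6, 13, 10, 15, 7, 8, 11, 12, 14, 9]
v[mid]=6=6: mid=3
end: lo=2, hi=2; v = [4, 3, 6, 13, 10, 15, 7, 8, 11, 12, 14, 9]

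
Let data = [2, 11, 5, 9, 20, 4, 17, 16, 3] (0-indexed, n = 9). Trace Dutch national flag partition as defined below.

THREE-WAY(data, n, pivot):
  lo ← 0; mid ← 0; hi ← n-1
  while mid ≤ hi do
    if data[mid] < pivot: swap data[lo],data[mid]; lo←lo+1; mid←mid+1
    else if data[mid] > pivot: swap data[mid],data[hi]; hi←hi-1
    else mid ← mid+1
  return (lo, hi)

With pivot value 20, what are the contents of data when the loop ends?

pivot = 20; lo=0, mid=0, hi=8
data[mid]=2<20: swap data[0],data[0]; lo=1,mid=1 → [2, 11, 5, 9, 20, 4, 17, 16, 3]
data[mid]=11<20: swap data[1],data[1]; lo=2,mid=2 → [2, 11, 5, 9, 20, 4, 17, 16, 3]
data[mid]=5<20: swap data[2],data[2]; lo=3,mid=3 → [2, 11, 5, 9, 20, 4, 17, 16, 3]
data[mid]=9<20: swap data[3],data[3]; lo=4,mid=4 → [2, 11, 5, 9, 20, 4, 17, 16, 3]
data[mid]=20=20: mid=5
data[mid]=4<20: swap data[4],data[5]; lo=5,mid=6 → [2, 11, 5, 9, 4, 20, 17, 16, 3]
data[mid]=17<20: swap data[5],data[6]; lo=6,mid=7 → [2, 11, 5, 9, 4, 17, 20, 16, 3]
data[mid]=16<20: swap data[6],data[7]; lo=7,mid=8 → [2, 11, 5, 9, 4, 17, 16, 20, 3]
data[mid]=3<20: swap data[7],data[8]; lo=8,mid=9 → [2, 11, 5, 9, 4, 17, 16, 3, 20]
end: lo=8, hi=8; data = [2, 11, 5, 9, 4, 17, 16, 3, 20]

[2, 11, 5, 9, 4, 17, 16, 3, 20]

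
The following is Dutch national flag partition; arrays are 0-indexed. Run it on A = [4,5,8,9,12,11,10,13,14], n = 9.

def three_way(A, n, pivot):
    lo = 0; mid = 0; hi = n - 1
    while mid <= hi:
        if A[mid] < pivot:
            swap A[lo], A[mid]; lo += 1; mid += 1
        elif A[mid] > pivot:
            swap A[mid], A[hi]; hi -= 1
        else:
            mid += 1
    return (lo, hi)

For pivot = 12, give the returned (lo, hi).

pivot = 12; lo=0, mid=0, hi=8
A[mid]=4<12: swap A[0],A[0]; lo=1,mid=1 → [4,5,8,9,12,11,10,13,14]
A[mid]=5<12: swap A[1],A[1]; lo=2,mid=2 → [4,5,8,9,12,11,10,13,14]
A[mid]=8<12: swap A[2],A[2]; lo=3,mid=3 → [4,5,8,9,12,11,10,13,14]
A[mid]=9<12: swap A[3],A[3]; lo=4,mid=4 → [4,5,8,9,12,11,10,13,14]
A[mid]=12=12: mid=5
A[mid]=11<12: swap A[4],A[5]; lo=5,mid=6 → [4,5,8,9,11,12,10,13,14]
A[mid]=10<12: swap A[5],A[6]; lo=6,mid=7 → [4,5,8,9,11,10,12,13,14]
A[mid]=13>12: swap A[7],A[8]; hi=7 → [4,5,8,9,11,10,12,14,13]
A[mid]=14>12: swap A[7],A[7]; hi=6 → [4,5,8,9,11,10,12,14,13]
end: lo=6, hi=6; A = [4,5,8,9,11,10,12,14,13]

(6, 6)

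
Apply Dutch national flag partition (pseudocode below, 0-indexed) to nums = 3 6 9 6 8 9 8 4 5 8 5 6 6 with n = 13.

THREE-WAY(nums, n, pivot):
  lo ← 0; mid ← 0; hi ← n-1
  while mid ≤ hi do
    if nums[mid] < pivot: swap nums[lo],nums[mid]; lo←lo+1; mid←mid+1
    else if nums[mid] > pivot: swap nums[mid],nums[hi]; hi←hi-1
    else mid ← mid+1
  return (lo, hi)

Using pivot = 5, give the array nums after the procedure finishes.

3 4 5 5 9 8 8 6 8 9 6 6 6

pivot = 5; lo=0, mid=0, hi=12
nums[mid]=3<5: swap nums[0],nums[0]; lo=1,mid=1 → 3 6 9 6 8 9 8 4 5 8 5 6 6
nums[mid]=6>5: swap nums[1],nums[12]; hi=11 → 3 6 9 6 8 9 8 4 5 8 5 6 6
nums[mid]=6>5: swap nums[1],nums[11]; hi=10 → 3 6 9 6 8 9 8 4 5 8 5 6 6
nums[mid]=6>5: swap nums[1],nums[10]; hi=9 → 3 5 9 6 8 9 8 4 5 8 6 6 6
nums[mid]=5=5: mid=2
nums[mid]=9>5: swap nums[2],nums[9]; hi=8 → 3 5 8 6 8 9 8 4 5 9 6 6 6
nums[mid]=8>5: swap nums[2],nums[8]; hi=7 → 3 5 5 6 8 9 8 4 8 9 6 6 6
nums[mid]=5=5: mid=3
nums[mid]=6>5: swap nums[3],nums[7]; hi=6 → 3 5 5 4 8 9 8 6 8 9 6 6 6
nums[mid]=4<5: swap nums[1],nums[3]; lo=2,mid=4 → 3 4 5 5 8 9 8 6 8 9 6 6 6
nums[mid]=8>5: swap nums[4],nums[6]; hi=5 → 3 4 5 5 8 9 8 6 8 9 6 6 6
nums[mid]=8>5: swap nums[4],nums[5]; hi=4 → 3 4 5 5 9 8 8 6 8 9 6 6 6
nums[mid]=9>5: swap nums[4],nums[4]; hi=3 → 3 4 5 5 9 8 8 6 8 9 6 6 6
end: lo=2, hi=3; nums = 3 4 5 5 9 8 8 6 8 9 6 6 6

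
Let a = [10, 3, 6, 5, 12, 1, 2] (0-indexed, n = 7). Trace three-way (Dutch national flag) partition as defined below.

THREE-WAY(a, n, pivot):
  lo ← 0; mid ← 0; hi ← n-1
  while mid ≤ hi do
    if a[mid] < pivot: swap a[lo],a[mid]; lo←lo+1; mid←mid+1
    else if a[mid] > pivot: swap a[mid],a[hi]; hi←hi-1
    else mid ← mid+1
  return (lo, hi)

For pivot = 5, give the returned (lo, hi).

(3, 3)

pivot = 5; lo=0, mid=0, hi=6
a[mid]=10>5: swap a[0],a[6]; hi=5 → [2, 3, 6, 5, 12, 1, 10]
a[mid]=2<5: swap a[0],a[0]; lo=1,mid=1 → [2, 3, 6, 5, 12, 1, 10]
a[mid]=3<5: swap a[1],a[1]; lo=2,mid=2 → [2, 3, 6, 5, 12, 1, 10]
a[mid]=6>5: swap a[2],a[5]; hi=4 → [2, 3, 1, 5, 12, 6, 10]
a[mid]=1<5: swap a[2],a[2]; lo=3,mid=3 → [2, 3, 1, 5, 12, 6, 10]
a[mid]=5=5: mid=4
a[mid]=12>5: swap a[4],a[4]; hi=3 → [2, 3, 1, 5, 12, 6, 10]
end: lo=3, hi=3; a = [2, 3, 1, 5, 12, 6, 10]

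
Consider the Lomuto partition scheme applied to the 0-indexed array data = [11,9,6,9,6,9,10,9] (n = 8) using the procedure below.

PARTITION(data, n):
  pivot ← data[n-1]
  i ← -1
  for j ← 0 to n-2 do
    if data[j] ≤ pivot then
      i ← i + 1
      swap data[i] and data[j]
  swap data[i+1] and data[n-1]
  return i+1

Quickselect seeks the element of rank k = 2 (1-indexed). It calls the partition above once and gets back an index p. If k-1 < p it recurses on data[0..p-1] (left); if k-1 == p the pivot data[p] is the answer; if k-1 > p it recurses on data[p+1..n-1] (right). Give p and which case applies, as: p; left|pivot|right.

5; left

pivot=9, i=-1
j=0: 11>9, skip
j=1: 9≤9, i=0, swap(0,1) ⇒ [9,11,6,9,6,9,10,9]
j=2: 6≤9, i=1, swap(1,2) ⇒ [9,6,11,9,6,9,10,9]
j=3: 9≤9, i=2, swap(2,3) ⇒ [9,6,9,11,6,9,10,9]
j=4: 6≤9, i=3, swap(3,4) ⇒ [9,6,9,6,11,9,10,9]
j=5: 9≤9, i=4, swap(4,5) ⇒ [9,6,9,6,9,11,10,9]
j=6: 10>9, skip
swap(5,7) ⇒ [9,6,9,6,9,9,10,11]; return 5
p = 5; k-1 = 1 < 5 ⇒ left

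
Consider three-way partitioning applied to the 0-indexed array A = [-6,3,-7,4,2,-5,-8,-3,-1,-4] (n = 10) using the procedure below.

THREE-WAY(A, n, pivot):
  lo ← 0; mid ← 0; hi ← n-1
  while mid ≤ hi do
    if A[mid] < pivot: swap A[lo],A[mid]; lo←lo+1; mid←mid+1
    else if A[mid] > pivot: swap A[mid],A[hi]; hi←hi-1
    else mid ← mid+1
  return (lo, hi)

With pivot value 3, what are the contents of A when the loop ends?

pivot = 3; lo=0, mid=0, hi=9
A[mid]=-6<3: swap A[0],A[0]; lo=1,mid=1 → [-6,3,-7,4,2,-5,-8,-3,-1,-4]
A[mid]=3=3: mid=2
A[mid]=-7<3: swap A[1],A[2]; lo=2,mid=3 → [-6,-7,3,4,2,-5,-8,-3,-1,-4]
A[mid]=4>3: swap A[3],A[9]; hi=8 → [-6,-7,3,-4,2,-5,-8,-3,-1,4]
A[mid]=-4<3: swap A[2],A[3]; lo=3,mid=4 → [-6,-7,-4,3,2,-5,-8,-3,-1,4]
A[mid]=2<3: swap A[3],A[4]; lo=4,mid=5 → [-6,-7,-4,2,3,-5,-8,-3,-1,4]
A[mid]=-5<3: swap A[4],A[5]; lo=5,mid=6 → [-6,-7,-4,2,-5,3,-8,-3,-1,4]
A[mid]=-8<3: swap A[5],A[6]; lo=6,mid=7 → [-6,-7,-4,2,-5,-8,3,-3,-1,4]
A[mid]=-3<3: swap A[6],A[7]; lo=7,mid=8 → [-6,-7,-4,2,-5,-8,-3,3,-1,4]
A[mid]=-1<3: swap A[7],A[8]; lo=8,mid=9 → [-6,-7,-4,2,-5,-8,-3,-1,3,4]
end: lo=8, hi=8; A = [-6,-7,-4,2,-5,-8,-3,-1,3,4]

[-6,-7,-4,2,-5,-8,-3,-1,3,4]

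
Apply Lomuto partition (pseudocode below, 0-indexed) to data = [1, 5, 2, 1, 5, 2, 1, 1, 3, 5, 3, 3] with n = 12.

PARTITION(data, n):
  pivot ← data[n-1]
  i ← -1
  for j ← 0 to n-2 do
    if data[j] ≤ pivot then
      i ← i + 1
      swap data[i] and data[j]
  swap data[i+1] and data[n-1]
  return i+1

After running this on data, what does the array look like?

[1, 2, 1, 2, 1, 1, 3, 3, 3, 5, 5, 5]

pivot = data[11] = 3; i = -1
j=0: data[0]=1 ≤ 3 → i=0, swap data[0],data[0] (no change) → [1, 5, 2, 1, 5, 2, 1, 1, 3, 5, 3, 3]
j=1: data[1]=5 > 3 → no swap
j=2: data[2]=2 ≤ 3 → i=1, swap data[1],data[2] → [1, 2, 5, 1, 5, 2, 1, 1, 3, 5, 3, 3]
j=3: data[3]=1 ≤ 3 → i=2, swap data[2],data[3] → [1, 2, 1, 5, 5, 2, 1, 1, 3, 5, 3, 3]
j=4: data[4]=5 > 3 → no swap
j=5: data[5]=2 ≤ 3 → i=3, swap data[3],data[5] → [1, 2, 1, 2, 5, 5, 1, 1, 3, 5, 3, 3]
j=6: data[6]=1 ≤ 3 → i=4, swap data[4],data[6] → [1, 2, 1, 2, 1, 5, 5, 1, 3, 5, 3, 3]
j=7: data[7]=1 ≤ 3 → i=5, swap data[5],data[7] → [1, 2, 1, 2, 1, 1, 5, 5, 3, 5, 3, 3]
j=8: data[8]=3 ≤ 3 → i=6, swap data[6],data[8] → [1, 2, 1, 2, 1, 1, 3, 5, 5, 5, 3, 3]
j=9: data[9]=5 > 3 → no swap
j=10: data[10]=3 ≤ 3 → i=7, swap data[7],data[10] → [1, 2, 1, 2, 1, 1, 3, 3, 5, 5, 5, 3]
final swap data[8],data[11] → [1, 2, 1, 2, 1, 1, 3, 3, 3, 5, 5, 5]; return 8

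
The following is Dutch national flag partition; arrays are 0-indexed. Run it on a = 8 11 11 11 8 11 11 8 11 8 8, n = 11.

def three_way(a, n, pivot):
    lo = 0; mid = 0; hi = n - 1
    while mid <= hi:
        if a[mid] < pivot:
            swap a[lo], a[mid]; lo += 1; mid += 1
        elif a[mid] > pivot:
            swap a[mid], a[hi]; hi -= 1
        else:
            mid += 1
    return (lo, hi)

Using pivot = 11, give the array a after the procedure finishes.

pivot = 11; lo=0, mid=0, hi=10
a[mid]=8<11: swap a[0],a[0]; lo=1,mid=1 → 8 11 11 11 8 11 11 8 11 8 8
a[mid]=11=11: mid=2
a[mid]=11=11: mid=3
a[mid]=11=11: mid=4
a[mid]=8<11: swap a[1],a[4]; lo=2,mid=5 → 8 8 11 11 11 11 11 8 11 8 8
a[mid]=11=11: mid=6
a[mid]=11=11: mid=7
a[mid]=8<11: swap a[2],a[7]; lo=3,mid=8 → 8 8 8 11 11 11 11 11 11 8 8
a[mid]=11=11: mid=9
a[mid]=8<11: swap a[3],a[9]; lo=4,mid=10 → 8 8 8 8 11 11 11 11 11 11 8
a[mid]=8<11: swap a[4],a[10]; lo=5,mid=11 → 8 8 8 8 8 11 11 11 11 11 11
end: lo=5, hi=10; a = 8 8 8 8 8 11 11 11 11 11 11

8 8 8 8 8 11 11 11 11 11 11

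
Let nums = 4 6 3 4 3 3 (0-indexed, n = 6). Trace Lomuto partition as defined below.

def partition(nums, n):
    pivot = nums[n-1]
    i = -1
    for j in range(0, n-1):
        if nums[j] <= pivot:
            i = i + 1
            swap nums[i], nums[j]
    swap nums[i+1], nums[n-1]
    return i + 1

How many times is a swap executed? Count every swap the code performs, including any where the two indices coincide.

3

pivot=3, i=-1
j=0: 4>3, skip
j=1: 6>3, skip
j=2: 3≤3, i=0, swap(0,2) ⇒ 3 6 4 4 3 3
j=3: 4>3, skip
j=4: 3≤3, i=1, swap(1,4) ⇒ 3 3 4 4 6 3
swap(2,5) ⇒ 3 3 3 4 6 4; return 2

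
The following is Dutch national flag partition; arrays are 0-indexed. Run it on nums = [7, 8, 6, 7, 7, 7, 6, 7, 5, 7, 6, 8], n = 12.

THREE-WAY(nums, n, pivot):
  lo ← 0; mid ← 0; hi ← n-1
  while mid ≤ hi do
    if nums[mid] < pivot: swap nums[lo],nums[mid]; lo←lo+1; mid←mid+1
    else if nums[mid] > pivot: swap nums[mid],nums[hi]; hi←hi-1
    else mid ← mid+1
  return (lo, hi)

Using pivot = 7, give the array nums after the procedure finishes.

[6, 6, 6, 5, 7, 7, 7, 7, 7, 7, 8, 8]

pivot = 7; lo=0, mid=0, hi=11
nums[mid]=7=7: mid=1
nums[mid]=8>7: swap nums[1],nums[11]; hi=10 → [7, 8, 6, 7, 7, 7, 6, 7, 5, 7, 6, 8]
nums[mid]=8>7: swap nums[1],nums[10]; hi=9 → [7, 6, 6, 7, 7, 7, 6, 7, 5, 7, 8, 8]
nums[mid]=6<7: swap nums[0],nums[1]; lo=1,mid=2 → [6, 7, 6, 7, 7, 7, 6, 7, 5, 7, 8, 8]
nums[mid]=6<7: swap nums[1],nums[2]; lo=2,mid=3 → [6, 6, 7, 7, 7, 7, 6, 7, 5, 7, 8, 8]
nums[mid]=7=7: mid=4
nums[mid]=7=7: mid=5
nums[mid]=7=7: mid=6
nums[mid]=6<7: swap nums[2],nums[6]; lo=3,mid=7 → [6, 6, 6, 7, 7, 7, 7, 7, 5, 7, 8, 8]
nums[mid]=7=7: mid=8
nums[mid]=5<7: swap nums[3],nums[8]; lo=4,mid=9 → [6, 6, 6, 5, 7, 7, 7, 7, 7, 7, 8, 8]
nums[mid]=7=7: mid=10
end: lo=4, hi=9; nums = [6, 6, 6, 5, 7, 7, 7, 7, 7, 7, 8, 8]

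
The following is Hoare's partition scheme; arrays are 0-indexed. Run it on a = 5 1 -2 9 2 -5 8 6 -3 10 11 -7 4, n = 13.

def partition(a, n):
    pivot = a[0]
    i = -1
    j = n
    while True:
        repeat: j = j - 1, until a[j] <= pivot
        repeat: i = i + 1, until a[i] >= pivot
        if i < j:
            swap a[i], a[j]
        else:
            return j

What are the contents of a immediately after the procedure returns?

4 1 -2 -7 2 -5 -3 6 8 10 11 9 5

pivot=5
j stops at 12 (4), i stops at 0 (5); swap ⇒ 4 1 -2 9 2 -5 8 6 -3 10 11 -7 5
j stops at 11 (-7), i stops at 3 (9); swap ⇒ 4 1 -2 -7 2 -5 8 6 -3 10 11 9 5
j stops at 8 (-3), i stops at 6 (8); swap ⇒ 4 1 -2 -7 2 -5 -3 6 8 10 11 9 5
j stops at 6, i stops at 7; i≥j ⇒ return 6. a=4 1 -2 -7 2 -5 -3 6 8 10 11 9 5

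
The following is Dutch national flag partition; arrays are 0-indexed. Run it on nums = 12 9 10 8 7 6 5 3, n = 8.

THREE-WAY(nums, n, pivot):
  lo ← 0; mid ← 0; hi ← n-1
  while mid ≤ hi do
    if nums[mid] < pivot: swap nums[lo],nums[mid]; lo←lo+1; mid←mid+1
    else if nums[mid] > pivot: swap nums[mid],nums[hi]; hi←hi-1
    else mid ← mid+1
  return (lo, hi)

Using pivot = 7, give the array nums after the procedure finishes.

3 5 6 7 8 10 9 12

lo=0 mid=0 hi=7
12>7: swap(0,7), hi=6 ⇒ 3 9 10 8 7 6 5 12
3<7: swap(0,0), lo=1 mid=1 ⇒ 3 9 10 8 7 6 5 12
9>7: swap(1,6), hi=5 ⇒ 3 5 10 8 7 6 9 12
5<7: swap(1,1), lo=2 mid=2 ⇒ 3 5 10 8 7 6 9 12
10>7: swap(2,5), hi=4 ⇒ 3 5 6 8 7 10 9 12
6<7: swap(2,2), lo=3 mid=3 ⇒ 3 5 6 8 7 10 9 12
8>7: swap(3,4), hi=3 ⇒ 3 5 6 7 8 10 9 12
7=7: mid=4
done. lo=3 hi=3; nums=3 5 6 7 8 10 9 12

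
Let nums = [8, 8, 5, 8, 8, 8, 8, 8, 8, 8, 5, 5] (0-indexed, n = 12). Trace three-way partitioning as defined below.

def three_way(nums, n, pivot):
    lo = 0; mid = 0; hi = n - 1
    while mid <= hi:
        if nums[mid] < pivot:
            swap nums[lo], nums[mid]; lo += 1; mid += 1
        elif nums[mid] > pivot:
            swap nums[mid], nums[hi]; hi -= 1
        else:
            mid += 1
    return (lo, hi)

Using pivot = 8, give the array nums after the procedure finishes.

[5, 5, 5, 8, 8, 8, 8, 8, 8, 8, 8, 8]

pivot = 8; lo=0, mid=0, hi=11
nums[mid]=8=8: mid=1
nums[mid]=8=8: mid=2
nums[mid]=5<8: swap nums[0],nums[2]; lo=1,mid=3 → [5, 8, 8, 8, 8, 8, 8, 8, 8, 8, 5, 5]
nums[mid]=8=8: mid=4
nums[mid]=8=8: mid=5
nums[mid]=8=8: mid=6
nums[mid]=8=8: mid=7
nums[mid]=8=8: mid=8
nums[mid]=8=8: mid=9
nums[mid]=8=8: mid=10
nums[mid]=5<8: swap nums[1],nums[10]; lo=2,mid=11 → [5, 5, 8, 8, 8, 8, 8, 8, 8, 8, 8, 5]
nums[mid]=5<8: swap nums[2],nums[11]; lo=3,mid=12 → [5, 5, 5, 8, 8, 8, 8, 8, 8, 8, 8, 8]
end: lo=3, hi=11; nums = [5, 5, 5, 8, 8, 8, 8, 8, 8, 8, 8, 8]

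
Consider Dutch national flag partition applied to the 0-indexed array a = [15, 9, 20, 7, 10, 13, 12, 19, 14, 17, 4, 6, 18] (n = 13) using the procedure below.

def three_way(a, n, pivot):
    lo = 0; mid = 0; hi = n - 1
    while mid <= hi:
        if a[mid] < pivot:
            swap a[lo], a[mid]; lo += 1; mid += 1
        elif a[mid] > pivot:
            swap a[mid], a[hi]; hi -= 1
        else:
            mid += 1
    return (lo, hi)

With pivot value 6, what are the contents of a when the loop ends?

lo=0 mid=0 hi=12
15>6: swap(0,12), hi=11 ⇒ [18, 9, 20, 7, 10, 13, 12, 19, 14, 17, 4, 6, 15]
18>6: swap(0,11), hi=10 ⇒ [6, 9, 20, 7, 10, 13, 12, 19, 14, 17, 4, 18, 15]
6=6: mid=1
9>6: swap(1,10), hi=9 ⇒ [6, 4, 20, 7, 10, 13, 12, 19, 14, 17, 9, 18, 15]
4<6: swap(0,1), lo=1 mid=2 ⇒ [4, 6, 20, 7, 10, 13, 12, 19, 14, 17, 9, 18, 15]
20>6: swap(2,9), hi=8 ⇒ [4, 6, 17, 7, 10, 13, 12, 19, 14, 20, 9, 18, 15]
17>6: swap(2,8), hi=7 ⇒ [4, 6, 14, 7, 10, 13, 12, 19, 17, 20, 9, 18, 15]
14>6: swap(2,7), hi=6 ⇒ [4, 6, 19, 7, 10, 13, 12, 14, 17, 20, 9, 18, 15]
19>6: swap(2,6), hi=5 ⇒ [4, 6, 12, 7, 10, 13, 19, 14, 17, 20, 9, 18, 15]
12>6: swap(2,5), hi=4 ⇒ [4, 6, 13, 7, 10, 12, 19, 14, 17, 20, 9, 18, 15]
13>6: swap(2,4), hi=3 ⇒ [4, 6, 10, 7, 13, 12, 19, 14, 17, 20, 9, 18, 15]
10>6: swap(2,3), hi=2 ⇒ [4, 6, 7, 10, 13, 12, 19, 14, 17, 20, 9, 18, 15]
7>6: swap(2,2), hi=1 ⇒ [4, 6, 7, 10, 13, 12, 19, 14, 17, 20, 9, 18, 15]
done. lo=1 hi=1; a=[4, 6, 7, 10, 13, 12, 19, 14, 17, 20, 9, 18, 15]

[4, 6, 7, 10, 13, 12, 19, 14, 17, 20, 9, 18, 15]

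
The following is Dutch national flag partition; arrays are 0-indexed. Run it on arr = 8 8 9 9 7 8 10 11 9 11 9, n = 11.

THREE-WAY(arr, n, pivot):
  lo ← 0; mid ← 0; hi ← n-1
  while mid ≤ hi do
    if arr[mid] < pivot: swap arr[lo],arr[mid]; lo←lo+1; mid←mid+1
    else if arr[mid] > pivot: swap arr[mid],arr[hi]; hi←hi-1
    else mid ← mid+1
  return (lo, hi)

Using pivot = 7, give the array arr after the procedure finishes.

lo=0 mid=0 hi=10
8>7: swap(0,10), hi=9 ⇒ 9 8 9 9 7 8 10 11 9 11 8
9>7: swap(0,9), hi=8 ⇒ 11 8 9 9 7 8 10 11 9 9 8
11>7: swap(0,8), hi=7 ⇒ 9 8 9 9 7 8 10 11 11 9 8
9>7: swap(0,7), hi=6 ⇒ 11 8 9 9 7 8 10 9 11 9 8
11>7: swap(0,6), hi=5 ⇒ 10 8 9 9 7 8 11 9 11 9 8
10>7: swap(0,5), hi=4 ⇒ 8 8 9 9 7 10 11 9 11 9 8
8>7: swap(0,4), hi=3 ⇒ 7 8 9 9 8 10 11 9 11 9 8
7=7: mid=1
8>7: swap(1,3), hi=2 ⇒ 7 9 9 8 8 10 11 9 11 9 8
9>7: swap(1,2), hi=1 ⇒ 7 9 9 8 8 10 11 9 11 9 8
9>7: swap(1,1), hi=0 ⇒ 7 9 9 8 8 10 11 9 11 9 8
done. lo=0 hi=0; arr=7 9 9 8 8 10 11 9 11 9 8

7 9 9 8 8 10 11 9 11 9 8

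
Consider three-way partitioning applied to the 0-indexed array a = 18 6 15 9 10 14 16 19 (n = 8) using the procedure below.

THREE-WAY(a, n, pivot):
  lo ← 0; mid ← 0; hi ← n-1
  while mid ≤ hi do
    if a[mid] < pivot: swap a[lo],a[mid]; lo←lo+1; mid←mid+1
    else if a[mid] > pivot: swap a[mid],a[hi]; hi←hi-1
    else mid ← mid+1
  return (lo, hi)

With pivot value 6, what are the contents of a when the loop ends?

6 15 9 10 14 16 19 18

pivot = 6; lo=0, mid=0, hi=7
a[mid]=18>6: swap a[0],a[7]; hi=6 → 19 6 15 9 10 14 16 18
a[mid]=19>6: swap a[0],a[6]; hi=5 → 16 6 15 9 10 14 19 18
a[mid]=16>6: swap a[0],a[5]; hi=4 → 14 6 15 9 10 16 19 18
a[mid]=14>6: swap a[0],a[4]; hi=3 → 10 6 15 9 14 16 19 18
a[mid]=10>6: swap a[0],a[3]; hi=2 → 9 6 15 10 14 16 19 18
a[mid]=9>6: swap a[0],a[2]; hi=1 → 15 6 9 10 14 16 19 18
a[mid]=15>6: swap a[0],a[1]; hi=0 → 6 15 9 10 14 16 19 18
a[mid]=6=6: mid=1
end: lo=0, hi=0; a = 6 15 9 10 14 16 19 18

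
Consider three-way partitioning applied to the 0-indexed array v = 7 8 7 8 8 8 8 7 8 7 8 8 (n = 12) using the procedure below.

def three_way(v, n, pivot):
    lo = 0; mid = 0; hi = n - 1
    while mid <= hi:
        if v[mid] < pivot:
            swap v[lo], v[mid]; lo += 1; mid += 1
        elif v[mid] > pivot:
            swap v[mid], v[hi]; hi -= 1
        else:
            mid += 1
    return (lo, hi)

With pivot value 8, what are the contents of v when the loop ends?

7 7 7 7 8 8 8 8 8 8 8 8

lo=0 mid=0 hi=11
7<8: swap(0,0), lo=1 mid=1 ⇒ 7 8 7 8 8 8 8 7 8 7 8 8
8=8: mid=2
7<8: swap(1,2), lo=2 mid=3 ⇒ 7 7 8 8 8 8 8 7 8 7 8 8
8=8: mid=4
8=8: mid=5
8=8: mid=6
8=8: mid=7
7<8: swap(2,7), lo=3 mid=8 ⇒ 7 7 7 8 8 8 8 8 8 7 8 8
8=8: mid=9
7<8: swap(3,9), lo=4 mid=10 ⇒ 7 7 7 7 8 8 8 8 8 8 8 8
8=8: mid=11
8=8: mid=12
done. lo=4 hi=11; v=7 7 7 7 8 8 8 8 8 8 8 8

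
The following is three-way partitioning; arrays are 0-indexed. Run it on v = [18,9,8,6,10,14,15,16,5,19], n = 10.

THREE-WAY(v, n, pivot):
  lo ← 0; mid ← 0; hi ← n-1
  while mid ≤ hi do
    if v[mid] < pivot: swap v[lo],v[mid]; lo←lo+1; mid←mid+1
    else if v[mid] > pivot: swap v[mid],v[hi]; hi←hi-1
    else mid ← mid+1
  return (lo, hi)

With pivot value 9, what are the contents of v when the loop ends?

lo=0 mid=0 hi=9
18>9: swap(0,9), hi=8 ⇒ [19,9,8,6,10,14,15,16,5,18]
19>9: swap(0,8), hi=7 ⇒ [5,9,8,6,10,14,15,16,19,18]
5<9: swap(0,0), lo=1 mid=1 ⇒ [5,9,8,6,10,14,15,16,19,18]
9=9: mid=2
8<9: swap(1,2), lo=2 mid=3 ⇒ [5,8,9,6,10,14,15,16,19,18]
6<9: swap(2,3), lo=3 mid=4 ⇒ [5,8,6,9,10,14,15,16,19,18]
10>9: swap(4,7), hi=6 ⇒ [5,8,6,9,16,14,15,10,19,18]
16>9: swap(4,6), hi=5 ⇒ [5,8,6,9,15,14,16,10,19,18]
15>9: swap(4,5), hi=4 ⇒ [5,8,6,9,14,15,16,10,19,18]
14>9: swap(4,4), hi=3 ⇒ [5,8,6,9,14,15,16,10,19,18]
done. lo=3 hi=3; v=[5,8,6,9,14,15,16,10,19,18]

[5,8,6,9,14,15,16,10,19,18]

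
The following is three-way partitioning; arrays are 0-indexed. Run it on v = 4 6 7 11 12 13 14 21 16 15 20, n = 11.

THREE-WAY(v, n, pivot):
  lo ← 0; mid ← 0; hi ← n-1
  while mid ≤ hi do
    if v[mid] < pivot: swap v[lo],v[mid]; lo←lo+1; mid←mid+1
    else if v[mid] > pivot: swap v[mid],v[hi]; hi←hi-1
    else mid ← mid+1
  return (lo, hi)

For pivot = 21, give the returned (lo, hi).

(10, 10)

lo=0 mid=0 hi=10
4<21: swap(0,0), lo=1 mid=1 ⇒ 4 6 7 11 12 13 14 21 16 15 20
6<21: swap(1,1), lo=2 mid=2 ⇒ 4 6 7 11 12 13 14 21 16 15 20
7<21: swap(2,2), lo=3 mid=3 ⇒ 4 6 7 11 12 13 14 21 16 15 20
11<21: swap(3,3), lo=4 mid=4 ⇒ 4 6 7 11 12 13 14 21 16 15 20
12<21: swap(4,4), lo=5 mid=5 ⇒ 4 6 7 11 12 13 14 21 16 15 20
13<21: swap(5,5), lo=6 mid=6 ⇒ 4 6 7 11 12 13 14 21 16 15 20
14<21: swap(6,6), lo=7 mid=7 ⇒ 4 6 7 11 12 13 14 21 16 15 20
21=21: mid=8
16<21: swap(7,8), lo=8 mid=9 ⇒ 4 6 7 11 12 13 14 16 21 15 20
15<21: swap(8,9), lo=9 mid=10 ⇒ 4 6 7 11 12 13 14 16 15 21 20
20<21: swap(9,10), lo=10 mid=11 ⇒ 4 6 7 11 12 13 14 16 15 20 21
done. lo=10 hi=10; v=4 6 7 11 12 13 14 16 15 20 21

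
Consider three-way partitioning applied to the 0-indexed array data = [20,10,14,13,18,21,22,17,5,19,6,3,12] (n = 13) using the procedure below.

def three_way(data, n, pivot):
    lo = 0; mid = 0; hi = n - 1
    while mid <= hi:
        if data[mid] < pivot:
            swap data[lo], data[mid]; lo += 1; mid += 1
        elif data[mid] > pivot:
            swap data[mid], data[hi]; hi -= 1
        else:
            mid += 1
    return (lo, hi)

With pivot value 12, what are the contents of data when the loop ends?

lo=0 mid=0 hi=12
20>12: swap(0,12), hi=11 ⇒ [12,10,14,13,18,21,22,17,5,19,6,3,20]
12=12: mid=1
10<12: swap(0,1), lo=1 mid=2 ⇒ [10,12,14,13,18,21,22,17,5,19,6,3,20]
14>12: swap(2,11), hi=10 ⇒ [10,12,3,13,18,21,22,17,5,19,6,14,20]
3<12: swap(1,2), lo=2 mid=3 ⇒ [10,3,12,13,18,21,22,17,5,19,6,14,20]
13>12: swap(3,10), hi=9 ⇒ [10,3,12,6,18,21,22,17,5,19,13,14,20]
6<12: swap(2,3), lo=3 mid=4 ⇒ [10,3,6,12,18,21,22,17,5,19,13,14,20]
18>12: swap(4,9), hi=8 ⇒ [10,3,6,12,19,21,22,17,5,18,13,14,20]
19>12: swap(4,8), hi=7 ⇒ [10,3,6,12,5,21,22,17,19,18,13,14,20]
5<12: swap(3,4), lo=4 mid=5 ⇒ [10,3,6,5,12,21,22,17,19,18,13,14,20]
21>12: swap(5,7), hi=6 ⇒ [10,3,6,5,12,17,22,21,19,18,13,14,20]
17>12: swap(5,6), hi=5 ⇒ [10,3,6,5,12,22,17,21,19,18,13,14,20]
22>12: swap(5,5), hi=4 ⇒ [10,3,6,5,12,22,17,21,19,18,13,14,20]
done. lo=4 hi=4; data=[10,3,6,5,12,22,17,21,19,18,13,14,20]

[10,3,6,5,12,22,17,21,19,18,13,14,20]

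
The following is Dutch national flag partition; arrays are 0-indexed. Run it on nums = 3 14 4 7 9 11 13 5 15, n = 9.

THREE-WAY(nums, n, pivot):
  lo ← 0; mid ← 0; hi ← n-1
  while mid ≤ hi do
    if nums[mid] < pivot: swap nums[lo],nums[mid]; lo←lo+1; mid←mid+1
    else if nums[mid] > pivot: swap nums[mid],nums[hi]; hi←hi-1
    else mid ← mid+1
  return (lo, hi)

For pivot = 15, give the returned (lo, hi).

(8, 8)

pivot = 15; lo=0, mid=0, hi=8
nums[mid]=3<15: swap nums[0],nums[0]; lo=1,mid=1 → 3 14 4 7 9 11 13 5 15
nums[mid]=14<15: swap nums[1],nums[1]; lo=2,mid=2 → 3 14 4 7 9 11 13 5 15
nums[mid]=4<15: swap nums[2],nums[2]; lo=3,mid=3 → 3 14 4 7 9 11 13 5 15
nums[mid]=7<15: swap nums[3],nums[3]; lo=4,mid=4 → 3 14 4 7 9 11 13 5 15
nums[mid]=9<15: swap nums[4],nums[4]; lo=5,mid=5 → 3 14 4 7 9 11 13 5 15
nums[mid]=11<15: swap nums[5],nums[5]; lo=6,mid=6 → 3 14 4 7 9 11 13 5 15
nums[mid]=13<15: swap nums[6],nums[6]; lo=7,mid=7 → 3 14 4 7 9 11 13 5 15
nums[mid]=5<15: swap nums[7],nums[7]; lo=8,mid=8 → 3 14 4 7 9 11 13 5 15
nums[mid]=15=15: mid=9
end: lo=8, hi=8; nums = 3 14 4 7 9 11 13 5 15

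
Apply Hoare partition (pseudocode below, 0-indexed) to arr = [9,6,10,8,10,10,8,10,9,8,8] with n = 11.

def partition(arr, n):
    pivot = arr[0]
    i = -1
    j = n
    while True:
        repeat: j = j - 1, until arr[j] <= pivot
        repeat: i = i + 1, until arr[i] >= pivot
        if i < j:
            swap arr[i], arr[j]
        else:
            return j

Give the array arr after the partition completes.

pivot = arr[0] = 9; i = -1, j = 11
j→10 (arr[10]=8≤9), i→0 (arr[0]=9≥9); i<j, swap → [8,6,10,8,10,10,8,10,9,8,9]
j→9 (arr[9]=8≤9), i→2 (arr[2]=10≥9); i<j, swap → [8,6,8,8,10,10,8,10,9,10,9]
j→8 (arr[8]=9≤9), i→4 (arr[4]=10≥9); i<j, swap → [8,6,8,8,9,10,8,10,10,10,9]
j→6 (arr[6]=8≤9), i→5 (arr[5]=10≥9); i<j, swap → [8,6,8,8,9,8,10,10,10,10,9]
j→5, i→6; i≥j, return j=5. arr = [8,6,8,8,9,8,10,10,10,10,9]

[8,6,8,8,9,8,10,10,10,10,9]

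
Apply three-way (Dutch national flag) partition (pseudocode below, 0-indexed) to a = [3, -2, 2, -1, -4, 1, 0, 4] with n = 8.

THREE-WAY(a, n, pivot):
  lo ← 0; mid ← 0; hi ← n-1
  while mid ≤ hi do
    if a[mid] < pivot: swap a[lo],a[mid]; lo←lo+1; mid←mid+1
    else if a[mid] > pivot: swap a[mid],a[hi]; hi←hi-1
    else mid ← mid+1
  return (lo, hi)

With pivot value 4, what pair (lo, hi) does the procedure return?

pivot = 4; lo=0, mid=0, hi=7
a[mid]=3<4: swap a[0],a[0]; lo=1,mid=1 → [3, -2, 2, -1, -4, 1, 0, 4]
a[mid]=-2<4: swap a[1],a[1]; lo=2,mid=2 → [3, -2, 2, -1, -4, 1, 0, 4]
a[mid]=2<4: swap a[2],a[2]; lo=3,mid=3 → [3, -2, 2, -1, -4, 1, 0, 4]
a[mid]=-1<4: swap a[3],a[3]; lo=4,mid=4 → [3, -2, 2, -1, -4, 1, 0, 4]
a[mid]=-4<4: swap a[4],a[4]; lo=5,mid=5 → [3, -2, 2, -1, -4, 1, 0, 4]
a[mid]=1<4: swap a[5],a[5]; lo=6,mid=6 → [3, -2, 2, -1, -4, 1, 0, 4]
a[mid]=0<4: swap a[6],a[6]; lo=7,mid=7 → [3, -2, 2, -1, -4, 1, 0, 4]
a[mid]=4=4: mid=8
end: lo=7, hi=7; a = [3, -2, 2, -1, -4, 1, 0, 4]

(7, 7)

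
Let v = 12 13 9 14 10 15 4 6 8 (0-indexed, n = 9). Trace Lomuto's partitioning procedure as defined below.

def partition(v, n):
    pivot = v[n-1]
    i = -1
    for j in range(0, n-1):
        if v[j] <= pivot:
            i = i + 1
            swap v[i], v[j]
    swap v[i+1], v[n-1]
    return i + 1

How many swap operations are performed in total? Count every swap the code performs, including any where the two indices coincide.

pivot = v[8] = 8; i = -1
j=0: v[0]=12 > 8 → no swap
j=1: v[1]=13 > 8 → no swap
j=2: v[2]=9 > 8 → no swap
j=3: v[3]=14 > 8 → no swap
j=4: v[4]=10 > 8 → no swap
j=5: v[5]=15 > 8 → no swap
j=6: v[6]=4 ≤ 8 → i=0, swap v[0],v[6] → 4 13 9 14 10 15 12 6 8
j=7: v[7]=6 ≤ 8 → i=1, swap v[1],v[7] → 4 6 9 14 10 15 12 13 8
final swap v[2],v[8] → 4 6 8 14 10 15 12 13 9; return 2

3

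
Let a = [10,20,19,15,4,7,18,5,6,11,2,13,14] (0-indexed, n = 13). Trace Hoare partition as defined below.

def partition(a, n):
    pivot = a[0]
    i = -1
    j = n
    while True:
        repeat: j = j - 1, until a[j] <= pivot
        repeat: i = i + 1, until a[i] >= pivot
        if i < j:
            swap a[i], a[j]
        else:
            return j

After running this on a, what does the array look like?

[2,6,5,7,4,15,18,19,20,11,10,13,14]

pivot = a[0] = 10; i = -1, j = 13
j→10 (a[10]=2≤10), i→0 (a[0]=10≥10); i<j, swap → [2,20,19,15,4,7,18,5,6,11,10,13,14]
j→8 (a[8]=6≤10), i→1 (a[1]=20≥10); i<j, swap → [2,6,19,15,4,7,18,5,20,11,10,13,14]
j→7 (a[7]=5≤10), i→2 (a[2]=19≥10); i<j, swap → [2,6,5,15,4,7,18,19,20,11,10,13,14]
j→5 (a[5]=7≤10), i→3 (a[3]=15≥10); i<j, swap → [2,6,5,7,4,15,18,19,20,11,10,13,14]
j→4, i→5; i≥j, return j=4. a = [2,6,5,7,4,15,18,19,20,11,10,13,14]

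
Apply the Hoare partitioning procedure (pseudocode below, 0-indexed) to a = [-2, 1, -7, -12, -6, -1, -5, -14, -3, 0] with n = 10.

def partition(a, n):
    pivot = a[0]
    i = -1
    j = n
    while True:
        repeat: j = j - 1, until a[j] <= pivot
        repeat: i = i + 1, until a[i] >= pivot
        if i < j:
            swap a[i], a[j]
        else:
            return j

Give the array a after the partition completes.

pivot = a[0] = -2; i = -1, j = 10
j→8 (a[8]=-3≤-2), i→0 (a[0]=-2≥-2); i<j, swap → [-3, 1, -7, -12, -6, -1, -5, -14, -2, 0]
j→7 (a[7]=-14≤-2), i→1 (a[1]=1≥-2); i<j, swap → [-3, -14, -7, -12, -6, -1, -5, 1, -2, 0]
j→6 (a[6]=-5≤-2), i→5 (a[5]=-1≥-2); i<j, swap → [-3, -14, -7, -12, -6, -5, -1, 1, -2, 0]
j→5, i→6; i≥j, return j=5. a = [-3, -14, -7, -12, -6, -5, -1, 1, -2, 0]

[-3, -14, -7, -12, -6, -5, -1, 1, -2, 0]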